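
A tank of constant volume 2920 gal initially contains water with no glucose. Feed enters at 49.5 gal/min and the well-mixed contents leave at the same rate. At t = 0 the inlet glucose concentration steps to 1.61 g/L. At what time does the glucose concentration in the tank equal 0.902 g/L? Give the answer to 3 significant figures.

48.5 min

Species balance: V dC/dt = Q(C_in − C) ⇒ τ = V/Q = 58.990 min.
C(t) = C_in + (C₀ − C_in) e^(−t/τ). Set C = 0.902 and solve for t:
e^(−t/τ) = (C − C_in)/(C₀ − C_in) = (0.902 − 1.61)/(0 − 1.61) = 0.43975
t = −τ ln(…) = 58.990 × 0.82155 = 48.463 min.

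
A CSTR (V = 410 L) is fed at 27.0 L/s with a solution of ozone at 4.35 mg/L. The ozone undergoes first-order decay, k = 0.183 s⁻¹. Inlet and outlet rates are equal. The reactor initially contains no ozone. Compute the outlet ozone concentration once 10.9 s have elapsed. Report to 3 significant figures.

1.07 mg/L

Species balance: V dC/dt = Q C_in − Q C − k V C.
This is linear with rate a = Q/V + k = 0.24885 s⁻¹.
C_ss = Q C_in/(Q + kV) = 1.1511 mg/L; C(t) = C_ss + (C₀ − C_ss) e^(−a t).
C(10.9) = 1.1511 + (-1.1511)·e^(−0.24885·10.9) = 1.1511 + (-1.1511)·0.066370 = 1.0747 mg/L.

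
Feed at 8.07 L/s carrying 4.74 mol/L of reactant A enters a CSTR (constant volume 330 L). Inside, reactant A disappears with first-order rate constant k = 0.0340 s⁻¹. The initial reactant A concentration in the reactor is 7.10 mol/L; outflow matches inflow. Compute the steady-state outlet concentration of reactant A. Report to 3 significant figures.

V dC/dt = Q(C_in − C) − k V C.
Steady state (dC/dt = 0): C_ss = Q C_in/(Q + kV) = C_in/(1 + kV/Q).
C_ss = 8.07·4.74/(8.07 + 0.0340·330) = 38.252/19.290 = 1.9830 mol/L.

1.98 mol/L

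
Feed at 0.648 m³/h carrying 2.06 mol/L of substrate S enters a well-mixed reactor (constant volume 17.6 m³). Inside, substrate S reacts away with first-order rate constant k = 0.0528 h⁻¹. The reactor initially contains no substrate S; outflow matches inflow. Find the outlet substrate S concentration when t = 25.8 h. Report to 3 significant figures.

0.762 mol/L

Accumulation = in − out − consumed: V dC/dt = Q C_in − Q C − k V C.
dC/dt = (Q/V) C_in − (Q/V + k) C; effective rate a = Q/V + k = 0.036818 + 0.0528 = 0.089618 h⁻¹.
C_ss = Q C_in/(Q + kV) = 0.84632 mol/L; C(t) = C_ss + (C₀ − C_ss) e^(−a t).
C(25.8) = 0.84632 + (-0.84632)·e^(−0.089618·25.8) = 0.84632 + (-0.84632)·0.099048 = 0.76249 mol/L.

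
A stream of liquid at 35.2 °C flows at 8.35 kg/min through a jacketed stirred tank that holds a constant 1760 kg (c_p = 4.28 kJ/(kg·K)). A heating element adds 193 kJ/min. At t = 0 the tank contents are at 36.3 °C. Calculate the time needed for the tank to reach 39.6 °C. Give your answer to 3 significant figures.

Energy balance: M c_p dT/dt = ṁ c_p (T_in − T) + 193.
τ = M/ṁ = 210.78 min; T_ss = T_in + Q̇/(ṁ c_p) = 40.600 °C.
T(t) = T_ss + (T₀ − T_ss) e^(−t/τ). Set T = 39.6:
e^(−t/τ) = (39.6 − 40.600)/(36.3 − 40.600) = 0.23263
t = −210.78 · ln(0.23263) = 307.38 min.

307 min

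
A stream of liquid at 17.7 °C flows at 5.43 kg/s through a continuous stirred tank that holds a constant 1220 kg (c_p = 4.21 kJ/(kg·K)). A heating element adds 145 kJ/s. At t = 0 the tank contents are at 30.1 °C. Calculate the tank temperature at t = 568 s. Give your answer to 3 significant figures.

24.5 °C

M c_p dT/dt = ṁ c_p (T_in − T) + Q̇.
τ = M/ṁ = 224.68 s; T_ss = T_in + Q̇/(ṁ c_p) = 17.7 + 145/(5.43·4.21) = 24.043 °C.
Solution: T(t) = T_ss + (T₀ − T_ss) e^(−t/τ).
T(568) = 24.043 + (6.0571)·e^(−568/224.68) = 24.043 + (6.0571)·0.079813 = 24.526 °C.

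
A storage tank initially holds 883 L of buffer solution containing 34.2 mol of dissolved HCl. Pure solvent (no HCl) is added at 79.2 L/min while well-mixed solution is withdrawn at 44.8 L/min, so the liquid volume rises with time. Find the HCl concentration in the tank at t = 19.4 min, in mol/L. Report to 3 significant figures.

Let m(t) be the amount of HCl. Volume: V(t) = V₀ + (Q_in − Q_out) t = 883 + 34.400 t; V(19.4) = 1550.4 L.
Solute balance: dm/dt = 0 − Q_out C = −Q_out m/V(t).
dm/m = −Q_out dt/(V₀ + 34.400 t); integrating gives ln(m/m₀) = −(Q_out/(Q_in−Q_out)) ln(V/V₀).
m = m₀ (V₀/V)^(Q_out/(Q_in−Q_out)) = 34.2 × (883/1550.4)^(1.3023) = 16.430 mol.
C = m/V = 16.430/1550.4 = 0.010598 mol/L.

0.0106 mol/L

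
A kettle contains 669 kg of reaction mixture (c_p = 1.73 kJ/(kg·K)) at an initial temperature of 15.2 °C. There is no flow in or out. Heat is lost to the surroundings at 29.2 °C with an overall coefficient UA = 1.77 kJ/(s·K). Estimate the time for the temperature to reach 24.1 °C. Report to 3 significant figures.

660 s

Lumped-capacitance energy balance: M c_p dT/dt = UA(T_amb − T).
τ = M c_p/UA = 653.88 s; T_ss = T_amb = 29.200 °C.
T(t) = T_ss + (T₀ − T_ss)e^(−t/τ); set T = 24.1:
t = −τ ln[(T − T_ss)/(T₀ − T_ss)] = −653.88 · ln(0.36429) = 660.30 s.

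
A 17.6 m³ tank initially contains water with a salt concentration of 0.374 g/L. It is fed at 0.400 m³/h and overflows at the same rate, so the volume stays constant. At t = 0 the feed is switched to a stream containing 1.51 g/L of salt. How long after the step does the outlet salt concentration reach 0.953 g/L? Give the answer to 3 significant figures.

31.4 h

Species balance: V dC/dt = Q(C_in − C) ⇒ τ = V/Q = 44.000 h.
C(t) = C_in + (C₀ − C_in) e^(−t/τ). Set C = 0.953 and solve for t:
e^(−t/τ) = (C − C_in)/(C₀ − C_in) = (0.953 − 1.51)/(0.374 − 1.51) = 0.49032
t = −τ ln(…) = 44.000 × 0.71270 = 31.359 h.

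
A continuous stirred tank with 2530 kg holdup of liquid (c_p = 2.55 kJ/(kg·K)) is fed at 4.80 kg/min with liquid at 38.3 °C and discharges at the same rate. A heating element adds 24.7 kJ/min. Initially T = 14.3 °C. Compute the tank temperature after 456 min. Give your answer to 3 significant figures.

Unsteady energy balance on the tank contents: M c_p dT/dt = ṁ c_p (T_in − T) + 24.7.
Rearrange: dT/dt = (T_ss − T)/τ with τ = M/ṁ = 527.08 min and T_ss = T_in + Q̇/(ṁ c_p) = 40.318 °C.
Solution: T(t) = T_ss + (T₀ − T_ss) e^(−t/τ).
T(456) = 40.318 + (-26.018)·e^(−456/527.08) = 40.318 + (-26.018)·0.42099 = 29.365 °C.

29.4 °C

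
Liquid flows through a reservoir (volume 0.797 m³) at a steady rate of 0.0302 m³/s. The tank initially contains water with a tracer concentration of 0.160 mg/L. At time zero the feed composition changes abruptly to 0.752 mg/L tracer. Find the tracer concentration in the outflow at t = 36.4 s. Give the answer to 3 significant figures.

0.603 mg/L

Transient balance on the dissolved component: V dC/dt = Q(C_in − C).
Rewrite as dC/dt + C/τ = C_in/τ, τ = V/Q = 26.391 s.
Integrating: C(t) = C_in + (C₀ − C_in) e^(−t/τ).
C(36.4) = 0.752 + (0.160 − 0.752)·e^(−36.4/26.391) = 0.752 + (-0.59200)·0.25176 = 0.60296 mg/L.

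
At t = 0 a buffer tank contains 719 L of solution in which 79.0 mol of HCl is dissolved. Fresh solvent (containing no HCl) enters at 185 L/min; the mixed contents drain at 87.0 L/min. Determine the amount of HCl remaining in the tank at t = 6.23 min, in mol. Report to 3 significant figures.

45.8 mol

Total volume: dV/dt = Q_in − Q_out = 98.000 L/min, so V(t) = 719 + 98.000 t and V(6.23) = 1329.5 L.
Species balance (pure solvent in): dm/dt = −Q_out · m/V(t).
dm/m = −Q_out dt/(V₀ + 98.000 t); integrating gives ln(m/m₀) = −(Q_out/(Q_in−Q_out)) ln(V/V₀).
m = m₀ (V₀/V)^(Q_out/(Q_in−Q_out)) = 79.0 × (719/1329.5)^(0.88776) = 45.774 mol.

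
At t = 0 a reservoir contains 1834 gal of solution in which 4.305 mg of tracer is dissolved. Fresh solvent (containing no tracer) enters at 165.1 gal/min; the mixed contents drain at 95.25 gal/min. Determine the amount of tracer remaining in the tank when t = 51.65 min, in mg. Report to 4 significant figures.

Let m(t) be the amount of tracer. Volume: V(t) = V₀ + (Q_in − Q_out) t = 1834 + 69.8500 t; V(51.65) = 5441.75 gal.
No tracer enters, so dm/dt = −Q_out · (m/V).
Separate: dm/m = −Q_out dt/V(t) ⇒ ln(m/m₀) = −(Q_out/(Q_in−Q_out)) ln(V/V₀).
m = m₀ (V₀/V)^(Q_out/(Q_in−Q_out)) = 4.305 × (1834/5441.75)^(1.36364) = 0.976954 mg.

0.9770 mg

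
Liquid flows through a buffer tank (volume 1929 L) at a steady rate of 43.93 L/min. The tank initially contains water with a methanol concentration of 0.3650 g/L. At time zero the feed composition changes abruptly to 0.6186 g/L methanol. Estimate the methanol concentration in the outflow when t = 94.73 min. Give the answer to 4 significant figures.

Accumulation = in − out for the solute gives V dC/dt = Q(C_in − C).
Time constant τ = V/Q = 1929/43.93 = 43.9108 min.
This is linear first-order; C(t) = C_in + (C₀ − C_in) e^(−t/τ).
C(94.73) = 0.6186 + (0.3650 − 0.6186)·e^(−94.73/43.9108) = 0.6186 + (-0.253600)·0.115633 = 0.589275 g/L.

0.5893 g/L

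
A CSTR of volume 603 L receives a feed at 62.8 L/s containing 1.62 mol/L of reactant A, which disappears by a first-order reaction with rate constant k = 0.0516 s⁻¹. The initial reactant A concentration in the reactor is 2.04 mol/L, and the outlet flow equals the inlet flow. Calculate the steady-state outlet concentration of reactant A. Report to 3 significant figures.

V dC/dt = Q(C_in − C) − k V C.
At steady state: 0 = Q C_in − (Q + kV) C_ss, so C_ss = Q C_in/(Q + kV).
C_ss = 62.8·1.62/(62.8 + 0.0516·603) = 101.74/93.915 = 1.0833 mol/L.

1.08 mol/L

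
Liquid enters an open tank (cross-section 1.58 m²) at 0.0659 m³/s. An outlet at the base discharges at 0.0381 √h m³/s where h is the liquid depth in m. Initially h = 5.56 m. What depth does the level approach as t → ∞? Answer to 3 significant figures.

A dh/dt = Q_in − 0.0381 √h. Steady state requires inflow = outflow:
Q_in = 0.0381 √h_ss ⇒ √h_ss = 0.0659/0.0381 = 1.7297.
h_ss = 1.7297² = 2.9917 m. (Since h₀ = 5.56 m > h_ss, the level will fall toward this value.)

2.99 m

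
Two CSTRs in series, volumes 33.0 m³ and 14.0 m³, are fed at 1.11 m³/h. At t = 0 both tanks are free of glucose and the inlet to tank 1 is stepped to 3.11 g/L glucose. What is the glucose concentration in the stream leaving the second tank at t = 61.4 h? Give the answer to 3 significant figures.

2.44 g/L

Each tank obeys Vᵢ dCᵢ/dt = Q(Cᵢ₋₁ − Cᵢ), so τᵢ = Vᵢ/Q.
τ₁ = 33.0/1.11 = 29.730 h; τ₂ = 14.0/1.11 = 12.613 h.
Solving the cascade with C₁(0)=C₂(0)=0 gives C₂(t) = C_in[1 − (τ₁ e^(−t/τ₁) − τ₂ e^(−t/τ₂))/(τ₁ − τ₂)].
At t = 61.4: e^(−t/τ₁) = 0.12678, e^(−t/τ₂) = 0.0076876.
C₂ = 3.11·[1 − (29.730·0.12678 − 12.613·0.0076876)/(17.117)] = 3.11·0.78546 = 2.4428 g/L.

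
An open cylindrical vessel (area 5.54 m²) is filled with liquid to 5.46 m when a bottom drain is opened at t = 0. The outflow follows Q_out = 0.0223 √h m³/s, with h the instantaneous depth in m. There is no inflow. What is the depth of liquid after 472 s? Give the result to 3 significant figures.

A dh/dt = −Q_out = −0.0223 √h.
Separate and integrate: 2(√h − √h₀) = −(0.0223/A) t.
√h = √5.46 − 0.0223·472/(2·5.54) = 2.3367 − 0.94996 = 1.3867.
h = 1.3867² = 1.9229 m.

1.92 m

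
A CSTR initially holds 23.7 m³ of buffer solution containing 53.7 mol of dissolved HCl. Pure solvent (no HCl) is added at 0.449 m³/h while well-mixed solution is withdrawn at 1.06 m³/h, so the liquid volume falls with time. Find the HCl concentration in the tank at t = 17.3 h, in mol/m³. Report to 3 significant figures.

1.47 mol/m³

Total volume: dV/dt = Q_in − Q_out = -0.61100 m³/h, so V(t) = 23.7 − 0.61100 t and V(17.3) = 13.130 m³.
Species balance (pure solvent in): dm/dt = −Q_out · m/V(t).
Separate: dm/m = −Q_out dt/V(t) ⇒ ln(m/m₀) = −(Q_out/(Q_in−Q_out)) ln(V/V₀).
m = m₀ (V₀/V)^(Q_out/(Q_in−Q_out)) = 53.7 × (23.7/13.130)^(-1.7349) = 19.275 mol.
C = m/V = 19.275/13.130 = 1.4680 mol/m³.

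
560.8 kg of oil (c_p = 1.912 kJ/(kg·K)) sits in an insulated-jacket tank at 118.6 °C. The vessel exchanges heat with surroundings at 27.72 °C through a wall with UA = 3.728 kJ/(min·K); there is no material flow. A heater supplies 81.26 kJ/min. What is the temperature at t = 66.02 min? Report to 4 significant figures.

104.4 °C

M c_p dT/dt = −UA(T − T_amb) + Q̇.
dT/dt = (T_ss − T)/τ with T_ss = T_amb + Q̇/UA = 27.72 + 81.26/3.728 = 49.5172 °C, τ = M c_p/UA = 560.8·1.912/3.728 = 287.621 min.
Integrating: T(t) = T_ss + (T₀ − T_ss) e^(−t/τ).
T(66.02) = 49.5172 + (69.0828)·0.794900 = 104.431 °C.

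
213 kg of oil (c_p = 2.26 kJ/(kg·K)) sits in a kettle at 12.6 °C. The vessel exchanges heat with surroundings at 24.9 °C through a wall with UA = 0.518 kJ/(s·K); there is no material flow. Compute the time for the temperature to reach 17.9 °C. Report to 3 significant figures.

M c_p dT/dt = −UA(T − T_amb).
τ = M c_p/UA = 929.31 s; T_ss = T_amb = 24.900 °C.
T(t) = T_ss + (T₀ − T_ss)e^(−t/τ); set T = 17.9:
t = −τ ln[(T − T_ss)/(T₀ − T_ss)] = −929.31 · ln(0.56911) = 523.84 s.

524 s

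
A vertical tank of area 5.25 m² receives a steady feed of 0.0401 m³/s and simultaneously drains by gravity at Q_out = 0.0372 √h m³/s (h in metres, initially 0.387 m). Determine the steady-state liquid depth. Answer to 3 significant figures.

A dh/dt = Q_in − 0.0372 √h. Steady state requires inflow = outflow:
Q_in = 0.0372 √h_ss ⇒ √h_ss = 0.0401/0.0372 = 1.0780.
h_ss = 1.0780² = 1.1620 m. (Since h₀ = 0.387 m < h_ss, the level will rise toward this value.)

1.16 m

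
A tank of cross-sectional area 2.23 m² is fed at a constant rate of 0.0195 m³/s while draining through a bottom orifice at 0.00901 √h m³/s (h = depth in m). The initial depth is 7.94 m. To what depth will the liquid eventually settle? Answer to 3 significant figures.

4.68 m

Unsteady balance on liquid volume: A dh/dt = Q_in − 0.00901 √h. At steady state dh/dt = 0:
Q_in = 0.00901 √h_ss ⇒ √h_ss = 0.0195/0.00901 = 2.1643.
h_ss = 2.1643² = 4.6840 m. (Since h₀ = 7.94 m > h_ss, the level will fall toward this value.)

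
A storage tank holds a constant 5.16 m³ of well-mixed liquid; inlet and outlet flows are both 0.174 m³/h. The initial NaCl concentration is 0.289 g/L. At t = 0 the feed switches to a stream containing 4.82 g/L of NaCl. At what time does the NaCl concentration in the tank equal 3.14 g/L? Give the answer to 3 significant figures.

Species balance: V dC/dt = Q(C_in − C) ⇒ τ = V/Q = 29.655 h.
C(t) = C_in + (C₀ − C_in) e^(−t/τ). Set C = 3.14 and solve for t:
e^(−t/τ) = (C − C_in)/(C₀ − C_in) = (3.14 − 4.82)/(0.289 − 4.82) = 0.37078
t = −τ ln(…) = 29.655 × 0.99215 = 29.422 h.

29.4 h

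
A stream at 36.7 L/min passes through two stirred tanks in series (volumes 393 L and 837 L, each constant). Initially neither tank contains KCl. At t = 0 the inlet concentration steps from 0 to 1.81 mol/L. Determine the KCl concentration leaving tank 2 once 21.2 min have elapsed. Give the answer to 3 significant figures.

0.684 mol/L

Each tank obeys Vᵢ dCᵢ/dt = Q(Cᵢ₋₁ − Cᵢ), so τᵢ = Vᵢ/Q.
τ₁ = 393/36.7 = 10.708 min; τ₂ = 837/36.7 = 22.807 min.
Tank 1: C₁ = C_in(1 − e^(−t/τ₁)). Tank 2 (τ₁ ≠ τ₂): C₂ = C_in[1 − (τ₁ e^(−t/τ₁) − τ₂ e^(−t/τ₂))/(τ₁ − τ₂)].
At t = 21.2: e^(−t/τ₁) = 0.13810, e^(−t/τ₂) = 0.39473.
C₂ = 1.81·[1 − (10.708·0.13810 − 22.807·0.39473)/(-12.098)] = 1.81·0.37813 = 0.68441 mol/L.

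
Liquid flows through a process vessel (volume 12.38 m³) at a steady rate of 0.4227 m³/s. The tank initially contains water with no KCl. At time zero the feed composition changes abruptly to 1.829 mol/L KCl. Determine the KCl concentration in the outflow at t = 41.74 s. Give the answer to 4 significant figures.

Species balance on the tank: V dC/dt = Q(C_in − C).
Rewrite as dC/dt + C/τ = C_in/τ, τ = V/Q = 29.2879 s.
This is linear first-order; C(t) = C_in + (C₀ − C_in) e^(−t/τ).
C(41.74) = 1.829 + (0 − 1.829)·e^(−41.74/29.2879) = 1.829 + (-1.82900)·0.240470 = 1.38918 mol/L.

1.389 mol/L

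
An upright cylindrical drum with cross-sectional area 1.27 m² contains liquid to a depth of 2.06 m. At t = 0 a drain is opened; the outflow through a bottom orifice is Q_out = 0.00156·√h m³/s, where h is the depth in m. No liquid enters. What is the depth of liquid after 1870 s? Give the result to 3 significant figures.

0.0822 m

A dh/dt = −Q_out = −0.00156 √h.
∫ h^(−1/2) dh = −(0.00156/A) ∫ dt, giving 2√h = 2√h₀ − (0.00156/A) t.
√h = √2.06 − 0.00156·1870/(2·1.27) = 1.4353 − 1.1485 = 0.28677.
h = 0.28677² = 0.082235 m.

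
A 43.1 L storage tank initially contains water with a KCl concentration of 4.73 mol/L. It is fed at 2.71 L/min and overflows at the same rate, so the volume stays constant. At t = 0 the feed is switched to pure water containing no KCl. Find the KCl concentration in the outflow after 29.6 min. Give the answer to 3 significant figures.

0.735 mol/L

Mass balance on the solute (V constant): V dC/dt = Q(C_in − C).
Rewrite as dC/dt + C/τ = C_in/τ, τ = V/Q = 15.904 min.
Integrating: C(t) = C_in + (C₀ − C_in) e^(−t/τ).
C(29.6) = 0 + (4.73 − 0)·e^(−29.6/15.904) = 0 + (4.7300)·0.15549 = 0.73548 mol/L.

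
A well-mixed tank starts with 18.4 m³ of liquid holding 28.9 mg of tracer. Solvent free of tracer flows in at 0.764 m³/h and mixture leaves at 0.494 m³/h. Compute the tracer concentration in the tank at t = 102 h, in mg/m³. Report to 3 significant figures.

0.118 mg/m³

Total volume: dV/dt = Q_in − Q_out = 0.27000 m³/h, so V(t) = 18.4 + 0.27000 t and V(102) = 45.940 m³.
No tracer enters, so dm/dt = −Q_out · (m/V).
Separate: dm/m = −Q_out dt/V(t) ⇒ ln(m/m₀) = −(Q_out/(Q_in−Q_out)) ln(V/V₀).
m = m₀ (V₀/V)^(Q_out/(Q_in−Q_out)) = 28.9 × (18.4/45.940)^(1.8296) = 5.4182 mg.
C = m/V = 5.4182/45.940 = 0.11794 mg/m³.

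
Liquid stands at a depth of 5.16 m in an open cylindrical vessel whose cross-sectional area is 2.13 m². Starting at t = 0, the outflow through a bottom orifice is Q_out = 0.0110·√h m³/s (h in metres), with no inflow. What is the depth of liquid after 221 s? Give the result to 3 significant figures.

Accumulation of liquid (constant cross-section A): A dh/dt = −0.0110 √h.
This is separable: 2 d(√h)/dt = −0.0110/A, so √h = √h₀ − (0.0110/(2A)) t.
√h = √5.16 − 0.0110·221/(2·2.13) = 2.2716 − 0.57066 = 1.7009.
h = 1.7009² = 2.8931 m.

2.89 m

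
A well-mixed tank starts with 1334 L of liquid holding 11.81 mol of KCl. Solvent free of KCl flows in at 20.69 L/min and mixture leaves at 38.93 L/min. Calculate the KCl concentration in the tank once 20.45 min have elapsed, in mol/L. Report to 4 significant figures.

0.006103 mol/L

Let m(t) be the amount of KCl. Volume: V(t) = V₀ + (Q_in − Q_out) t = 1334 − 18.2400 t; V(20.45) = 960.992 L.
Species balance (pure solvent in): dm/dt = −Q_out · m/V(t).
Separate: dm/m = −Q_out dt/V(t) ⇒ ln(m/m₀) = −(Q_out/(Q_in−Q_out)) ln(V/V₀).
m = m₀ (V₀/V)^(Q_out/(Q_in−Q_out)) = 11.81 × (1334/960.992)^(-2.13432) = 5.86470 mol.
C = m/V = 5.86470/960.992 = 0.00610276 mol/L.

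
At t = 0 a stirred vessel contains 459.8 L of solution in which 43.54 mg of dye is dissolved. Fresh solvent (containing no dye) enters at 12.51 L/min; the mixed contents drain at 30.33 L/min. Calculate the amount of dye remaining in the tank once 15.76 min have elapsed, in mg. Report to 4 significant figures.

8.737 mg

Let m(t) be the amount of dye. Volume: V(t) = V₀ + (Q_in − Q_out) t = 459.8 − 17.8200 t; V(15.76) = 178.957 L.
No dye enters, so dm/dt = −Q_out · (m/V).
Separate: dm/m = −Q_out dt/V(t) ⇒ ln(m/m₀) = −(Q_out/(Q_in−Q_out)) ln(V/V₀).
m = m₀ (V₀/V)^(Q_out/(Q_in−Q_out)) = 43.54 × (459.8/178.957)^(-1.70202) = 8.73706 mg.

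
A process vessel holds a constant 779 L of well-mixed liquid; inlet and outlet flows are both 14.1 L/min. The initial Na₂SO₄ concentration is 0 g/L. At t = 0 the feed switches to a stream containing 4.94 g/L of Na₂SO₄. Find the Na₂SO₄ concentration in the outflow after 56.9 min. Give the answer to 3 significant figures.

3.18 g/L

Accumulation = in − out for the solute gives V dC/dt = Q(C_in − C).
Rewrite as dC/dt + C/τ = C_in/τ, τ = V/Q = 55.248 min.
Solution: C(t) = C_in + (C₀ − C_in) e^(−t/τ).
C(56.9) = 4.94 + (0 − 4.94)·e^(−56.9/55.248) = 4.94 + (-4.9400)·0.35704 = 3.1762 g/L.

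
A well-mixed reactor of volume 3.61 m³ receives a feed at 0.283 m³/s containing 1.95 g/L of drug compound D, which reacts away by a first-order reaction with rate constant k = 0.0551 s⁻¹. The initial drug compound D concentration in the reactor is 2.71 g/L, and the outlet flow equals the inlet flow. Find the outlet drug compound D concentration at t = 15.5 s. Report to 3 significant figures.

Species balance: V dC/dt = Q C_in − Q C − k V C.
dC/dt = (Q/V) C_in − (Q/V + k) C; effective rate a = Q/V + k = 0.078393 + 0.0551 = 0.13349 s⁻¹.
C_ss = Q C_in/(Q + kV) = 1.1451 g/L; C(t) = C_ss + (C₀ − C_ss) e^(−a t).
C(15.5) = 1.1451 + (1.5649)·e^(−0.13349·15.5) = 1.1451 + (1.5649)·0.12629 = 1.3428 g/L.

1.34 g/L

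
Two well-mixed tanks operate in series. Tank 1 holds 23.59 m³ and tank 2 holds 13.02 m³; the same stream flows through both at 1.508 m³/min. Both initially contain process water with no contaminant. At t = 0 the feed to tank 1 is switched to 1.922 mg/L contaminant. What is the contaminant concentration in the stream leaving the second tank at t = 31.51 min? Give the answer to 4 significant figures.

Species balance on tank i: dCᵢ/dt = (Cᵢ₋₁ − Cᵢ)/τᵢ with τᵢ = Vᵢ/Q.
τ₁ = 23.59/1.508 = 15.6432 min; τ₂ = 13.02/1.508 = 8.63395 min.
Tank 1: C₁ = C_in(1 − e^(−t/τ₁)). Tank 2 (τ₁ ≠ τ₂): C₂ = C_in[1 − (τ₁ e^(−t/τ₁) − τ₂ e^(−t/τ₂))/(τ₁ − τ₂)].
At t = 31.51: e^(−t/τ₁) = 0.133415, e^(−t/τ₂) = 0.0260029.
C₂ = 1.922·[1 − (15.6432·0.133415 − 8.63395·0.0260029)/(7.00928)] = 1.922·0.734276 = 1.41128 mg/L.

1.411 mg/L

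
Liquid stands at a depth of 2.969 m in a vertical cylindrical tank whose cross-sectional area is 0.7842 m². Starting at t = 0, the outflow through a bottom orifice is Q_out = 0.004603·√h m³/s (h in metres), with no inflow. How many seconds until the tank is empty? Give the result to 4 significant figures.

587.1 s

With no inflow, A dh/dt = −0.004603 √h.
∫ h^(−1/2) dh = −(0.004603/A) ∫ dt, giving 2√h = 2√h₀ − (0.004603/A) t.
Tank is empty when √h = 0: t_empty = 2A√h₀/0.004603.
t_empty = 2·0.7842·√2.969/0.004603 = 1.56840·1.72308/0.004603 = 587.112 s.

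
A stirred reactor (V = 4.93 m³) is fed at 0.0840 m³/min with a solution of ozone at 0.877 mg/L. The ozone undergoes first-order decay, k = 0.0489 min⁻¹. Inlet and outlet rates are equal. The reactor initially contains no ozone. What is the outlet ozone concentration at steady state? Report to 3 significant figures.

Species balance: V dC/dt = Q C_in − Q C − k V C.
Steady state (dC/dt = 0): C_ss = Q C_in/(Q + kV) = C_in/(1 + kV/Q).
C_ss = 0.0840·0.877/(0.0840 + 0.0489·4.93) = 0.073668/0.32508 = 0.22662 mg/L.

0.227 mg/L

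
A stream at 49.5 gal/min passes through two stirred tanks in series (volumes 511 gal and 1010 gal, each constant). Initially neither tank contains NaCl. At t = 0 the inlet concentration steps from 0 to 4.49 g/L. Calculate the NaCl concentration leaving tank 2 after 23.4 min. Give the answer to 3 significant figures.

Species balance on tank i: dCᵢ/dt = (Cᵢ₋₁ − Cᵢ)/τᵢ with τᵢ = Vᵢ/Q.
τ₁ = 511/49.5 = 10.323 min; τ₂ = 1010/49.5 = 20.404 min.
Tank 1: C₁ = C_in(1 − e^(−t/τ₁)). Tank 2 (τ₁ ≠ τ₂): C₂ = C_in[1 − (τ₁ e^(−t/τ₁) − τ₂ e^(−t/τ₂))/(τ₁ − τ₂)].
At t = 23.4: e^(−t/τ₁) = 0.10365, e^(−t/τ₂) = 0.31764.
C₂ = 4.49·[1 − (10.323·0.10365 − 20.404·0.31764)/(-10.081)] = 4.49·0.46322 = 2.0799 g/L.

2.08 g/L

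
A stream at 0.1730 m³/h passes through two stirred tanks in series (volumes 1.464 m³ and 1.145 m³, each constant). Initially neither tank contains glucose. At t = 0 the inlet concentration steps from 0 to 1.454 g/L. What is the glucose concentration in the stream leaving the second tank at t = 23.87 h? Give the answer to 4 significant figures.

1.198 g/L

Each tank obeys Vᵢ dCᵢ/dt = Q(Cᵢ₋₁ − Cᵢ), so τᵢ = Vᵢ/Q.
τ₁ = 1.464/0.1730 = 8.46243 h; τ₂ = 1.145/0.1730 = 6.61850 h.
Tank 1: C₁ = C_in(1 − e^(−t/τ₁)). Tank 2 (τ₁ ≠ τ₂): C₂ = C_in[1 − (τ₁ e^(−t/τ₁) − τ₂ e^(−t/τ₂))/(τ₁ − τ₂)].
At t = 23.87: e^(−t/τ₁) = 0.0595640, e^(−t/τ₂) = 0.0271451.
C₂ = 1.454·[1 − (8.46243·0.0595640 − 6.61850·0.0271451)/(1.84393)] = 1.454·0.824073 = 1.19820 g/L.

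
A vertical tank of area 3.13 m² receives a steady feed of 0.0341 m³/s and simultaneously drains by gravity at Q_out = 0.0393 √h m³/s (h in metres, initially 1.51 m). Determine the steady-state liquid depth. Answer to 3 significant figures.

Level balance: A dh/dt = 0.0341 − 0.0393 √h. Setting dh/dt = 0:
Q_in = 0.0393 √h_ss ⇒ √h_ss = 0.0341/0.0393 = 0.86768.
h_ss = 0.86768² = 0.75288 m. (Since h₀ = 1.51 m > h_ss, the level will fall toward this value.)

0.753 m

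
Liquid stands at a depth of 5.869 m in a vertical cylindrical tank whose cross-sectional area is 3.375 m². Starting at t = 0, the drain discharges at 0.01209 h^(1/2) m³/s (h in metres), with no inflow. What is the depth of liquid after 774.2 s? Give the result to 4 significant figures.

Unsteady balance on liquid volume: A dh/dt = −0.01209 √h.
∫ h^(−1/2) dh = −(0.01209/A) ∫ dt, giving 2√h = 2√h₀ − (0.01209/A) t.
√h = √5.869 − 0.01209·774.2/(2·3.375) = 2.42260 − 1.38668 = 1.03592.
h = 1.03592² = 1.07314 m.

1.073 m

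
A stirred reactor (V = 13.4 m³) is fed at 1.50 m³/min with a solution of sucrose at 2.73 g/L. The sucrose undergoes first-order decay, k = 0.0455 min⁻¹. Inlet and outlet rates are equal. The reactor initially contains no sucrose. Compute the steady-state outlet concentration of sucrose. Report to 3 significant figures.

1.94 g/L

Species balance: V dC/dt = Q C_in − Q C − k V C.
At steady state: 0 = Q C_in − (Q + kV) C_ss, so C_ss = Q C_in/(Q + kV).
C_ss = 1.50·2.73/(1.50 + 0.0455·13.4) = 4.0950/2.1097 = 1.9410 g/L.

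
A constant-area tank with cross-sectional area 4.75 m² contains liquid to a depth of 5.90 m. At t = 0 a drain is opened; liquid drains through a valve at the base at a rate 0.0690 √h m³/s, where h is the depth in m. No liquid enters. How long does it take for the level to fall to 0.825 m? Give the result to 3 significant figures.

209 s

With no inflow, A dh/dt = −0.0690 √h.
∫ h^(−1/2) dh = −(0.0690/A) ∫ dt, giving 2√h = 2√h₀ − (0.0690/A) t.
t = 2A(√h₀ − √h)/0.0690 = 2·4.75·(√5.90 − √0.825)/0.0690
  = 9.5000 × (2.4290 − 0.90830) / 0.0690 = 209.37 s.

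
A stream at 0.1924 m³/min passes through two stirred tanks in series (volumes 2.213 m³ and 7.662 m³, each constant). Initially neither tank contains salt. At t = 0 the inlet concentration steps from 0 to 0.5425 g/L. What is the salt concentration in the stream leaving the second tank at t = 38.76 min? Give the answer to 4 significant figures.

Species balance on tank i: dCᵢ/dt = (Cᵢ₋₁ − Cᵢ)/τᵢ with τᵢ = Vᵢ/Q.
τ₁ = 2.213/0.1924 = 11.5021 min; τ₂ = 7.662/0.1924 = 39.8233 min.
Solving the cascade with C₁(0)=C₂(0)=0 gives C₂(t) = C_in[1 − (τ₁ e^(−t/τ₁) − τ₂ e^(−t/τ₂))/(τ₁ − τ₂)].
At t = 38.76: e^(−t/τ₁) = 0.0343956, e^(−t/τ₂) = 0.377834.
C₂ = 0.5425·[1 − (11.5021·0.0343956 − 39.8233·0.377834)/(-28.3212)] = 0.5425·0.482685 = 0.261857 g/L.

0.2619 g/L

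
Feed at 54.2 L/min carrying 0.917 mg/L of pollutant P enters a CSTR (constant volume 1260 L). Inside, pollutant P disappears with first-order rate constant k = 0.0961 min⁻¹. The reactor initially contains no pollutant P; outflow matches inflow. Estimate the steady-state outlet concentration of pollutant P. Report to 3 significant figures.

V dC/dt = Q(C_in − C) − k V C.
Steady state (dC/dt = 0): C_ss = Q C_in/(Q + kV) = C_in/(1 + kV/Q).
C_ss = 54.2·0.917/(54.2 + 0.0961·1260) = 49.701/175.29 = 0.28354 mg/L.

0.284 mg/L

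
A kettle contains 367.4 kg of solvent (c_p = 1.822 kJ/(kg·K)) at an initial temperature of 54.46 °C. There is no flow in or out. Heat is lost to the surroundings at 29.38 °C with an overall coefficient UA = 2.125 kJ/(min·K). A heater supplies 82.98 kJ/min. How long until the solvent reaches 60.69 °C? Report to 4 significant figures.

186.0 min

Heat balance on the well-mixed liquid: M c_p dT/dt = −UA(T − T_amb) + Q̇.
τ = M c_p/UA = 315.013 min; T_ss = T_amb + Q̇/UA = 29.38 + 82.98/2.125 = 68.4294 °C.
T(t) = T_ss + (T₀ − T_ss)e^(−t/τ); set T = 60.69:
t = −τ ln[(T − T_ss)/(T₀ − T_ss)] = −315.013 · ln(0.554026) = 186.029 min.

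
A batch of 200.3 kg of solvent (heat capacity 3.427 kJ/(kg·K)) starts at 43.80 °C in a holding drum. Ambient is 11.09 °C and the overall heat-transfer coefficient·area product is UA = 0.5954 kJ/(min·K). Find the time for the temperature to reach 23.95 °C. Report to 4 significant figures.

1076 min

M c_p dT/dt = −UA(T − T_amb).
τ = M c_p/UA = 1152.89 min; T_ss = T_amb = 11.0900 °C.
T(t) = T_ss + (T₀ − T_ss)e^(−t/τ); set T = 23.95:
t = −τ ln[(T − T_ss)/(T₀ − T_ss)] = −1152.89 · ln(0.393152) = 1076.29 min.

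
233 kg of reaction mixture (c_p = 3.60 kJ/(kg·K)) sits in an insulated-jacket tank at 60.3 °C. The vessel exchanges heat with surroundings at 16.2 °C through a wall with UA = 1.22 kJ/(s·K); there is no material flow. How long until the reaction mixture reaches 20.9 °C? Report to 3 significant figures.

Lumped-capacitance energy balance: M c_p dT/dt = UA(T_amb − T).
τ = M c_p/UA = 687.54 s; T_ss = T_amb = 16.200 °C.
T(t) = T_ss + (T₀ − T_ss)e^(−t/τ); set T = 20.9:
t = −τ ln[(T − T_ss)/(T₀ − T_ss)] = −687.54 · ln(0.10658) = 1539.3 s.

1540 s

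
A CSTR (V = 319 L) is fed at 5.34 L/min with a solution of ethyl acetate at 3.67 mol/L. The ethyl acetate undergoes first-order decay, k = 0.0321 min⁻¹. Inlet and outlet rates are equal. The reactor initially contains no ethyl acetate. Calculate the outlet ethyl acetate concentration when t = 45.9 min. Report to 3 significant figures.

1.12 mol/L

Accumulation = in − out − consumed: V dC/dt = Q C_in − Q C − k V C.
This is linear with rate a = Q/V + k = 0.048840 min⁻¹.
C_ss = Q C_in/(Q + kV) = 1.2579 mol/L; C(t) = C_ss + (C₀ − C_ss) e^(−a t).
C(45.9) = 1.2579 + (-1.2579)·e^(−0.048840·45.9) = 1.2579 + (-1.2579)·0.10627 = 1.1242 mol/L.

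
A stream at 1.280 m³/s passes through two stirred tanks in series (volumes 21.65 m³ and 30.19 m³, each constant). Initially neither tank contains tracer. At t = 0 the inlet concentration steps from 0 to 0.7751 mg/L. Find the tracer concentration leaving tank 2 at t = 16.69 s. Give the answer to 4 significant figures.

Species balance on tank i: dCᵢ/dt = (Cᵢ₋₁ − Cᵢ)/τᵢ with τᵢ = Vᵢ/Q.
τ₁ = 21.65/1.280 = 16.9141 s; τ₂ = 30.19/1.280 = 23.5859 s.
Solving the cascade with C₁(0)=C₂(0)=0 gives C₂(t) = C_in[1 − (τ₁ e^(−t/τ₁) − τ₂ e^(−t/τ₂))/(τ₁ − τ₂)].
At t = 16.69: e^(−t/τ₁) = 0.372785, e^(−t/τ₂) = 0.492813.
C₂ = 0.7751·[1 − (16.9141·0.372785 − 23.5859·0.492813)/(-6.67188)] = 0.7751·0.202900 = 0.157268 mg/L.

0.1573 mg/L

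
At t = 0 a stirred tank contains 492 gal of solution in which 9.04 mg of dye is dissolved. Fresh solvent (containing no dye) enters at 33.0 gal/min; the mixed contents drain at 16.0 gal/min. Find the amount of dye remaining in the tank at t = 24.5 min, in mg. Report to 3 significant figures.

5.08 mg

Let m(t) be the amount of dye. Volume: V(t) = V₀ + (Q_in − Q_out) t = 492 + 17.000 t; V(24.5) = 908.50 gal.
No dye enters, so dm/dt = −Q_out · (m/V).
dm/m = −Q_out dt/(V₀ + 17.000 t); integrating gives ln(m/m₀) = −(Q_out/(Q_in−Q_out)) ln(V/V₀).
m = m₀ (V₀/V)^(Q_out/(Q_in−Q_out)) = 9.04 × (492/908.50)^(0.94118) = 5.0755 mg.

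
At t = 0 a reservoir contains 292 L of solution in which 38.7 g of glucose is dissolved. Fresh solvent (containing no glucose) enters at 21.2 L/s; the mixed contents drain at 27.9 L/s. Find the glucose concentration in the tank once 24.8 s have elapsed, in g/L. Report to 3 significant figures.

Let m(t) be the amount of glucose. Volume: V(t) = V₀ + (Q_in − Q_out) t = 292 − 6.7000 t; V(24.8) = 125.84 L.
No glucose enters, so dm/dt = −Q_out · (m/V).
dm/m = −Q_out dt/(V₀ − 6.7000 t); integrating gives ln(m/m₀) = −(Q_out/(Q_in−Q_out)) ln(V/V₀).
m = m₀ (V₀/V)^(Q_out/(Q_in−Q_out)) = 38.7 × (292/125.84)^(-4.1642) = 1.1626 g.
C = m/V = 1.1626/125.84 = 0.0092388 g/L.

0.00924 g/L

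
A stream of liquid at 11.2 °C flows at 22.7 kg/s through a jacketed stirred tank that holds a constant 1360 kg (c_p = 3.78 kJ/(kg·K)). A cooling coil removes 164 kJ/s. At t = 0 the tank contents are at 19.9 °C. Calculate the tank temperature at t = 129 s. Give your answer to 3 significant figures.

Unsteady energy balance on the tank contents: M c_p dT/dt = ṁ c_p (T_in − T) − 164.
Rearrange: dT/dt = (T_ss − T)/τ with τ = M/ṁ = 59.912 s and T_ss = T_in − Q̇/(ṁ c_p) = 9.2887 °C.
T approaches T_ss exponentially: T(t) = T_ss + (T₀ − T_ss) e^(−t/τ).
T(129) = 9.2887 + (10.611)·e^(−129/59.912) = 9.2887 + (10.611)·0.11612 = 10.521 °C.

10.5 °C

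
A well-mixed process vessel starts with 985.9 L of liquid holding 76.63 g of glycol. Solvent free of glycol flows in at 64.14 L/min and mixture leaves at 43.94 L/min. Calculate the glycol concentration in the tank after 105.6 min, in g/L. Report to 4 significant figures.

0.002006 g/L

Let m(t) be the amount of glycol. Volume: V(t) = V₀ + (Q_in − Q_out) t = 985.9 + 20.2000 t; V(105.6) = 3119.02 L.
Species balance (pure solvent in): dm/dt = −Q_out · m/V(t).
Separate: dm/m = −Q_out dt/V(t) ⇒ ln(m/m₀) = −(Q_out/(Q_in−Q_out)) ln(V/V₀).
m = m₀ (V₀/V)^(Q_out/(Q_in−Q_out)) = 76.63 × (985.9/3119.02)^(2.17525) = 6.25708 g.
C = m/V = 6.25708/3119.02 = 0.00200611 g/L.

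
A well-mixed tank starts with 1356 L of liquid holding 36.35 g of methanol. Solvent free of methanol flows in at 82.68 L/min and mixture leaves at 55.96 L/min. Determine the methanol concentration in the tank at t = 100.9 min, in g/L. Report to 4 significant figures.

0.0009061 g/L

Let m(t) be the amount of methanol. Volume: V(t) = V₀ + (Q_in − Q_out) t = 1356 + 26.7200 t; V(100.9) = 4052.05 L.
No methanol enters, so dm/dt = −Q_out · (m/V).
Separate: dm/m = −Q_out dt/V(t) ⇒ ln(m/m₀) = −(Q_out/(Q_in−Q_out)) ln(V/V₀).
m = m₀ (V₀/V)^(Q_out/(Q_in−Q_out)) = 36.35 × (1356/4052.05)^(2.09431) = 3.67145 g.
C = m/V = 3.67145/4052.05 = 0.000906073 g/L.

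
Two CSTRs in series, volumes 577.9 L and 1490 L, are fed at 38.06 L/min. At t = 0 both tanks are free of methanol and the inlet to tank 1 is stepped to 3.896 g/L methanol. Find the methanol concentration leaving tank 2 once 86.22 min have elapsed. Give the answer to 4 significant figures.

3.201 g/L

Species balance on tank i: dCᵢ/dt = (Cᵢ₋₁ − Cᵢ)/τᵢ with τᵢ = Vᵢ/Q.
τ₁ = 577.9/38.06 = 15.1839 min; τ₂ = 1490/38.06 = 39.1487 min.
Tank 1: C₁ = C_in(1 − e^(−t/τ₁)). Tank 2 (τ₁ ≠ τ₂): C₂ = C_in[1 − (τ₁ e^(−t/τ₁) − τ₂ e^(−t/τ₂))/(τ₁ − τ₂)].
At t = 86.22: e^(−t/τ₁) = 0.00341911, e^(−t/τ₂) = 0.110541.
C₂ = 3.896·[1 − (15.1839·0.00341911 − 39.1487·0.110541)/(-23.9648)] = 3.896·0.821588 = 3.20091 g/L.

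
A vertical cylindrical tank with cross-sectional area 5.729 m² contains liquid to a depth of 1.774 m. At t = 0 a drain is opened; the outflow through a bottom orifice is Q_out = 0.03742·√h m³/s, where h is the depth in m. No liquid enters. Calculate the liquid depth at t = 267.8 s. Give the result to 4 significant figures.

0.2091 m

A dh/dt = −Q_out = −0.03742 √h.
This is separable: 2 d(√h)/dt = −0.03742/A, so √h = √h₀ − (0.03742/(2A)) t.
√h = √1.774 − 0.03742·267.8/(2·5.729) = 1.33192 − 0.874592 = 0.457324.
h = 0.457324² = 0.209145 m.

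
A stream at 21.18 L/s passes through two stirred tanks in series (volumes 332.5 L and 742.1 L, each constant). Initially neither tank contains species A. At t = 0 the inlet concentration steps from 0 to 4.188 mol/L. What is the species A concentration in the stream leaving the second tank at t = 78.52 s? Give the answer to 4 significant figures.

Each tank obeys Vᵢ dCᵢ/dt = Q(Cᵢ₋₁ − Cᵢ), so τᵢ = Vᵢ/Q.
τ₁ = 332.5/21.18 = 15.6988 s; τ₂ = 742.1/21.18 = 35.0378 s.
Solving the cascade with C₁(0)=C₂(0)=0 gives C₂(t) = C_in[1 − (τ₁ e^(−t/τ₁) − τ₂ e^(−t/τ₂))/(τ₁ − τ₂)].
At t = 78.52: e^(−t/τ₁) = 0.00672674, e^(−t/τ₂) = 0.106351.
C₂ = 4.188·[1 − (15.6988·0.00672674 − 35.0378·0.106351)/(-19.3390)] = 4.188·0.812777 = 3.40391 mol/L.

3.404 mol/L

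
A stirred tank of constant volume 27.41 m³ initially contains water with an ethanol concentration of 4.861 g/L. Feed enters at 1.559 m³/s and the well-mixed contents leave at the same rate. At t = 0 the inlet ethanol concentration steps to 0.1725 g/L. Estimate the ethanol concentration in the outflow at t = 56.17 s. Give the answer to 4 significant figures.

Mass balance on the solute (V constant): V dC/dt = Q(C_in − C).
Rewrite as dC/dt + C/τ = C_in/τ, τ = V/Q = 17.5818 s.
Integrating: C(t) = C_in + (C₀ − C_in) e^(−t/τ).
C(56.17) = 0.1725 + (4.861 − 0.1725)·e^(−56.17/17.5818) = 0.1725 + (4.68850)·0.0409754 = 0.364613 g/L.

0.3646 g/L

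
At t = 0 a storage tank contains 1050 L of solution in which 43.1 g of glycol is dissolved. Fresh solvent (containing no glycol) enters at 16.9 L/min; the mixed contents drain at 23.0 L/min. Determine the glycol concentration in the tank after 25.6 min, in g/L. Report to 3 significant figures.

0.0263 g/L

Let m(t) be the amount of glycol. Volume: V(t) = V₀ + (Q_in − Q_out) t = 1050 − 6.1000 t; V(25.6) = 893.84 L.
Species balance (pure solvent in): dm/dt = −Q_out · m/V(t).
Separate: dm/m = −Q_out dt/V(t) ⇒ ln(m/m₀) = −(Q_out/(Q_in−Q_out)) ln(V/V₀).
m = m₀ (V₀/V)^(Q_out/(Q_in−Q_out)) = 43.1 × (1050/893.84)^(-3.7705) = 23.486 g.
C = m/V = 23.486/893.84 = 0.026275 g/L.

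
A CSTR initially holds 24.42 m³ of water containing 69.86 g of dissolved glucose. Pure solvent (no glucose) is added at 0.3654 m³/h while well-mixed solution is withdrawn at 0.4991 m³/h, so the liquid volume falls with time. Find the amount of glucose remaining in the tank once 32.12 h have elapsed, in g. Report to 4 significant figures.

33.94 g

Let m(t) be the amount of glucose. Volume: V(t) = V₀ + (Q_in − Q_out) t = 24.42 − 0.133700 t; V(32.12) = 20.1256 m³.
No glucose enters, so dm/dt = −Q_out · (m/V).
Separate: dm/m = −Q_out dt/V(t) ⇒ ln(m/m₀) = −(Q_out/(Q_in−Q_out)) ln(V/V₀).
m = m₀ (V₀/V)^(Q_out/(Q_in−Q_out)) = 69.86 × (24.42/20.1256)^(-3.73298) = 33.9364 g.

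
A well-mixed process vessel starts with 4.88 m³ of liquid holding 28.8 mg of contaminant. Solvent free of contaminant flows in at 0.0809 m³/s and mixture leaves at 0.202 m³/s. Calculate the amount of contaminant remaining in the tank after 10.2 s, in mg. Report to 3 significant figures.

17.7 mg

Total volume: dV/dt = Q_in − Q_out = -0.12110 m³/s, so V(t) = 4.88 − 0.12110 t and V(10.2) = 3.6448 m³.
Species balance (pure solvent in): dm/dt = −Q_out · m/V(t).
Separate: dm/m = −Q_out dt/V(t) ⇒ ln(m/m₀) = −(Q_out/(Q_in−Q_out)) ln(V/V₀).
m = m₀ (V₀/V)^(Q_out/(Q_in−Q_out)) = 28.8 × (4.88/3.6448)^(-1.6680) = 17.700 mg.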